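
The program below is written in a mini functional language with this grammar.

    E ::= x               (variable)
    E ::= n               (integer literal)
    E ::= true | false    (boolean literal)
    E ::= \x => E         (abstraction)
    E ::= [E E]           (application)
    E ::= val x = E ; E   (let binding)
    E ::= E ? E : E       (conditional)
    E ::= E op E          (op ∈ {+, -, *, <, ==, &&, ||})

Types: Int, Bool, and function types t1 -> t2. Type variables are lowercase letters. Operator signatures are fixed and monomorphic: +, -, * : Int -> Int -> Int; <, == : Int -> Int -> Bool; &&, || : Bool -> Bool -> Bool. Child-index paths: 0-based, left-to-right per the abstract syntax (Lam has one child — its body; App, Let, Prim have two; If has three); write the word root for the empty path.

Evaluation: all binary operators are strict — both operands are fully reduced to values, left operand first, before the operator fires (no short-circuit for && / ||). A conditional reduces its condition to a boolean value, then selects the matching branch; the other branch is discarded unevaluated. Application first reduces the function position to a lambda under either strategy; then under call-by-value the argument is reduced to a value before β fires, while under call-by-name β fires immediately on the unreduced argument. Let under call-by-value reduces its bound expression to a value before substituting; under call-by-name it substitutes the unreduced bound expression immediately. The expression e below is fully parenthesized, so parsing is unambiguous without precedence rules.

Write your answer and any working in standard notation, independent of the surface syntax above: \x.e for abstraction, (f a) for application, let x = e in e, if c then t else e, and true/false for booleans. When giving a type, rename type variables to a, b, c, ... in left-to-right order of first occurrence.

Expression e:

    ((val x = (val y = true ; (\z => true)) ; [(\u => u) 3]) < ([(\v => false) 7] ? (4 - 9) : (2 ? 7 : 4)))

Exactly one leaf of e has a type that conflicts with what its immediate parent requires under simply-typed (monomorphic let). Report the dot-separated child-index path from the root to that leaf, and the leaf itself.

Answer: 1.2.0 : 2

Trace:
let y : Bool
\z._ : a -> Bool
let x : a -> Bool
u : b
\u._ : b -> b
  unify b -> b ~ Int -> c
  unify b ~ Int
  unify Int ~ c
_ _ : Int
  unify Int ~ Int
\v._ : d -> Bool
  unify d -> Bool ~ Int -> e
  unify d ~ Int
  unify Bool ~ e
_ _ : Bool
  unify Bool ~ Bool
  unify Int ~ Int
  unify Int ~ Int
  unify Int ~ Bool
  FAIL: mismatch Int ~ Bool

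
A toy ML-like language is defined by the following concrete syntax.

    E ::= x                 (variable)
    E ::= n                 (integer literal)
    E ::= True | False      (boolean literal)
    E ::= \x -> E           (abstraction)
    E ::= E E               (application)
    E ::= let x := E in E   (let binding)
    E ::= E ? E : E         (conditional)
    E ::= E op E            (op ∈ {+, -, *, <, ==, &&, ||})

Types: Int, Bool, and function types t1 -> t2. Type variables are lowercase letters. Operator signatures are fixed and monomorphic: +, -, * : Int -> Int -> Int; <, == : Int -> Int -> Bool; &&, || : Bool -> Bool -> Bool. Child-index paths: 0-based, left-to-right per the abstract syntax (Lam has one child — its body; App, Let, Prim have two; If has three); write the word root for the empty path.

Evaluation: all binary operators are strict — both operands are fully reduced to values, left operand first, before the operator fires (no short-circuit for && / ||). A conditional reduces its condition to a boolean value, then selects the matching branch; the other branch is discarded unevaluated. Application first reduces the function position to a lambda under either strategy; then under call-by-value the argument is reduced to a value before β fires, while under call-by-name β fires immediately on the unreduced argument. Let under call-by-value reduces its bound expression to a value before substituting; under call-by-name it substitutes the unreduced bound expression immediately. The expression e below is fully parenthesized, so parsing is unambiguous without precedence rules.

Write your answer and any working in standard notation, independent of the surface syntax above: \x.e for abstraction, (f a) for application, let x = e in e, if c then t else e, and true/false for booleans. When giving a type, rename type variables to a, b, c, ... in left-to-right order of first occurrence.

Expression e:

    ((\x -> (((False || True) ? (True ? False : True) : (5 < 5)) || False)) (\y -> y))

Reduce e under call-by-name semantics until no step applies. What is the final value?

Trace:
step 0: ((\x.((if (false || true) then (if true then false else true) else (5 < 5)) || false)) (\y.y))
step 1: [beta@root] ((if (false || true) then (if true then false else true) else (5 < 5)) || false)
step 2: [delta@0.0] ((if true then (if true then false else true) else (5 < 5)) || false)
step 3: [if@0] ((if true then false else true) || false)
step 4: [if@0] (false || false)
step 5: [delta@root] false

Answer: false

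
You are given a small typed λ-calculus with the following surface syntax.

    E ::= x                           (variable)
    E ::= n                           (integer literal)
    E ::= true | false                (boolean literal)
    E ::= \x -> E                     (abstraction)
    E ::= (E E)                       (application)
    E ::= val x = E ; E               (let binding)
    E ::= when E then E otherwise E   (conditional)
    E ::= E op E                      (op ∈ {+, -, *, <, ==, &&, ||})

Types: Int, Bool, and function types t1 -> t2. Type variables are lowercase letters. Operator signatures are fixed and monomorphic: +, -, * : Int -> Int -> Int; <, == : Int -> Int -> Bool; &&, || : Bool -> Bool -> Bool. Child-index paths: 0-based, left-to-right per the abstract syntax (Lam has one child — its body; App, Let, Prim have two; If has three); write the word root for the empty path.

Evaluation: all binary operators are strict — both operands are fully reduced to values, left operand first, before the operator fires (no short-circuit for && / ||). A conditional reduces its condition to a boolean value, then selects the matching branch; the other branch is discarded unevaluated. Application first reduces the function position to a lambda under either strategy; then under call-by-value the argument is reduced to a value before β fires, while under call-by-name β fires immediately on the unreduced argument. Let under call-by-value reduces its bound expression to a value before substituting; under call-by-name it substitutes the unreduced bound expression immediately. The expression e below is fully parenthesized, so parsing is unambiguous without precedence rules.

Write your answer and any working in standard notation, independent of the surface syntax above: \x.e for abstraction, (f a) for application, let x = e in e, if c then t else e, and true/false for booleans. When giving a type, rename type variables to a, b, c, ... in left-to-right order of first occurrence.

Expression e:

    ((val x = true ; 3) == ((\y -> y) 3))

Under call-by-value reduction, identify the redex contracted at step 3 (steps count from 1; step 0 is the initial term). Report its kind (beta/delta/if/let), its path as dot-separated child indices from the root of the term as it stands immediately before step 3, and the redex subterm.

Answer: delta at root : (3 == 3)

Working:
step 0: ((let x = true in 3) == ((\y.y) 3))
step 1: [let@0] (3 == ((\y.y) 3))
step 2: [beta@1] (3 == 3)
step 3: [delta@root] true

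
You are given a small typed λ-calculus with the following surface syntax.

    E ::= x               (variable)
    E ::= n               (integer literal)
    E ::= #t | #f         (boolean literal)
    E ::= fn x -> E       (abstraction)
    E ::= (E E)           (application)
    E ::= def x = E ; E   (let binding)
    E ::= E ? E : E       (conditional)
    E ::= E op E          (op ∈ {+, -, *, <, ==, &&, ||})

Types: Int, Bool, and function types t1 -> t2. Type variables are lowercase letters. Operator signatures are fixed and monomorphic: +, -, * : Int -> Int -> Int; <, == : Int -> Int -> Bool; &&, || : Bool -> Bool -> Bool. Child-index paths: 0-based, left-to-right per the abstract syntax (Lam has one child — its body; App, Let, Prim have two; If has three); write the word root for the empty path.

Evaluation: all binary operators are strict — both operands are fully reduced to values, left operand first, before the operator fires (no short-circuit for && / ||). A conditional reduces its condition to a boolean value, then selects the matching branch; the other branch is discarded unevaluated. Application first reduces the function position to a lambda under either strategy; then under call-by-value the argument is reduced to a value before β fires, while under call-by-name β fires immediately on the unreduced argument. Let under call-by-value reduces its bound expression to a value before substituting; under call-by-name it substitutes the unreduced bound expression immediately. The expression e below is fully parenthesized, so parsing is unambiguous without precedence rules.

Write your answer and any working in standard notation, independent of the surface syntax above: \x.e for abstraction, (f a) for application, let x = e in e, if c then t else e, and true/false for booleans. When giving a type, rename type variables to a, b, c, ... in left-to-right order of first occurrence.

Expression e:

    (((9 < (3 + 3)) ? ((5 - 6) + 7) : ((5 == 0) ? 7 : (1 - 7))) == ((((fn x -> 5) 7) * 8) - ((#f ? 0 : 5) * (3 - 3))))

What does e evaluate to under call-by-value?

Trace:
step 0: ((if (9 < (3 + 3)) then ((5 - 6) + 7) else (if (5 == 0) then 7 else (1 - 7))) == ((((\x.5) 7) * 8) - ((if false then 0 else 5) * (3 - 3))))
step 1: [delta@0.0.1] ((if (9 < 6) then ((5 - 6) + 7) else (if (5 == 0) then 7 else (1 - 7))) == ((((\x.5) 7) * 8) - ((if false then 0 else 5) * (3 - 3))))
step 2: [delta@0.0] ((if false then ((5 - 6) + 7) else (if (5 == 0) then 7 else (1 - 7))) == ((((\x.5) 7) * 8) - ((if false then 0 else 5) * (3 - 3))))
step 3: [if@0] ((if (5 == 0) then 7 else (1 - 7)) == ((((\x.5) 7) * 8) - ((if false then 0 else 5) * (3 - 3))))
step 4: [delta@0.0] ((if false then 7 else (1 - 7)) == ((((\x.5) 7) * 8) - ((if false then 0 else 5) * (3 - 3))))
step 5: [if@0] ((1 - 7) == ((((\x.5) 7) * 8) - ((if false then 0 else 5) * (3 - 3))))
step 6: [delta@0] (-6 == ((((\x.5) 7) * 8) - ((if false then 0 else 5) * (3 - 3))))
step 7: [beta@1.0.0] (-6 == ((5 * 8) - ((if false then 0 else 5) * (3 - 3))))
step 8: [delta@1.0] (-6 == (40 - ((if false then 0 else 5) * (3 - 3))))
step 9: [if@1.1.0] (-6 == (40 - (5 * (3 - 3))))
step 10: [delta@1.1.1] (-6 == (40 - (5 * 0)))
step 11: [delta@1.1] (-6 == (40 - 0))
step 12: [delta@1] (-6 == 40)
step 13: [delta@root] false

Answer: false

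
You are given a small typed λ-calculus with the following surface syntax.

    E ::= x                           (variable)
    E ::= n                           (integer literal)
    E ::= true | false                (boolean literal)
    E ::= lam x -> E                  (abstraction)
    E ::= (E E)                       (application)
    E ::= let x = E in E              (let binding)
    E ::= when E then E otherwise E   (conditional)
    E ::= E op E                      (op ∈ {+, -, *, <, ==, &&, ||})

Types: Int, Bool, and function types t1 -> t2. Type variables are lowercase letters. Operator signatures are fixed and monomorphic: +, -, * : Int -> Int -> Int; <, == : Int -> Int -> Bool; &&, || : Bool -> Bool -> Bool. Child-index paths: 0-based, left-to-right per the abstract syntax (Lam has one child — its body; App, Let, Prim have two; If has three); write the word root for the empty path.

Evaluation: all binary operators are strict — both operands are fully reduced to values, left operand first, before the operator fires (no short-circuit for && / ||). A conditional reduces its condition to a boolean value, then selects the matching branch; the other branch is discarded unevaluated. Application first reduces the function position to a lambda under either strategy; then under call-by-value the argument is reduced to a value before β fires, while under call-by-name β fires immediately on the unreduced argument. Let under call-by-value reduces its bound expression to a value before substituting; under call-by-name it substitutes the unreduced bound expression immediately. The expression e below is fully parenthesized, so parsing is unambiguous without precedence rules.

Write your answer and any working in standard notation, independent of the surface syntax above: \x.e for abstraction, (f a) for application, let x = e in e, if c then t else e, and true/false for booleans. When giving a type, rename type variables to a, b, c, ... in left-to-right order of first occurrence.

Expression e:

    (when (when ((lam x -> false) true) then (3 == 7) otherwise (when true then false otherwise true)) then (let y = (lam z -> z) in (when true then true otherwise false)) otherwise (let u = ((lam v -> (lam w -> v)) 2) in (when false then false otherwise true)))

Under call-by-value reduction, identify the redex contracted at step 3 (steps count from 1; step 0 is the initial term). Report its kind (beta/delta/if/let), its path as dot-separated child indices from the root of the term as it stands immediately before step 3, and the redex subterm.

Working:
step 0: (if (if ((\x.false) true) then (3 == 7) else (if true then false else true)) then (let y = (\z.z) in (if true then true else false)) else (let u = ((\v.(\w.v)) 2) in (if false then false else true)))
step 1: [beta@0.0] (if (if false then (3 == 7) else (if true then false else true)) then (let y = (\z.z) in (if true then true else false)) else (let u = ((\v.(\w.v)) 2) in (if false then false else true)))
step 2: [if@0] (if (if true then false else true) then (let y = (\z.z) in (if true then true else false)) else (let u = ((\v.(\w.v)) 2) in (if false then false else true)))
step 3: [if@0] (if false then (let y = (\z.z) in (if true then true else false)) else (let u = ((\v.(\w.v)) 2) in (if false then false else true)))

Answer: if at 0 : (if true then false else true)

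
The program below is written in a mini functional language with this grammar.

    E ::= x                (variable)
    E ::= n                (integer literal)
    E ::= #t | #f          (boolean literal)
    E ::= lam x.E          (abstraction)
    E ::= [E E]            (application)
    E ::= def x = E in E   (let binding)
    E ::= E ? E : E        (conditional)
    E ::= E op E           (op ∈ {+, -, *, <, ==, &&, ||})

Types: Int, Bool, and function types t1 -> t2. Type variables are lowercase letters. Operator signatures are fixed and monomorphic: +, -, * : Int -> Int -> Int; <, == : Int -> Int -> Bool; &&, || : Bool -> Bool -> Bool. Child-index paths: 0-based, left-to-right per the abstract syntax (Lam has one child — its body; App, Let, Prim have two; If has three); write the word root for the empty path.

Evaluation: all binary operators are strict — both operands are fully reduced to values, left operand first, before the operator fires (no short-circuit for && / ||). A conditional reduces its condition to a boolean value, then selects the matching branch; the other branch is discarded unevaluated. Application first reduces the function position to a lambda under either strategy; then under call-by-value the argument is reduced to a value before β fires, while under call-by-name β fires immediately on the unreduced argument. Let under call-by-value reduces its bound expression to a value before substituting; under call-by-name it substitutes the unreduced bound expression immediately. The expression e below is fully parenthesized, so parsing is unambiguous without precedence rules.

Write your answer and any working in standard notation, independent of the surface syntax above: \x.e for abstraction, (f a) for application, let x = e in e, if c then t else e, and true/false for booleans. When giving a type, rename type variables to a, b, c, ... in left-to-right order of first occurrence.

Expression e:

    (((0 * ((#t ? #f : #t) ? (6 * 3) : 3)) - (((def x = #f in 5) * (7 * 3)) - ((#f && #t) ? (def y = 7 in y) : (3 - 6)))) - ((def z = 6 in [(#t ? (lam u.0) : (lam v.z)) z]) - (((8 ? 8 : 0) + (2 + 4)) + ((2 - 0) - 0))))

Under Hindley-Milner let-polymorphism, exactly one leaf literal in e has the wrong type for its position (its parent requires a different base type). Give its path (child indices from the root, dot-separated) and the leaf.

Derivation:
  unify Int ~ Int
  unify Bool ~ Bool
  unify Bool ~ Bool
  unify Bool ~ Bool
  unify Int ~ Int
  unify Int ~ Int
  unify Int ~ Int
  unify Int ~ Int
  unify Int ~ Int
let x : Bool
  unify Int ~ Int
  unify Int ~ Int
  unify Int ~ Int
  unify Int ~ Int
  unify Int ~ Int
  unify Bool ~ Bool
  unify Bool ~ Bool
  unify Bool ~ Bool
let y : Int
y : Int
  unify Int ~ Int
  unify Int ~ Int
  unify Int ~ Int
  unify Int ~ Int
  unify Int ~ Int
  unify Int ~ Int
let z : Int
  unify Bool ~ Bool
\u._ : a -> Int
z : Int
\v._ : b -> Int
  unify a -> Int ~ b -> Int
  unify a ~ b
  unify Int ~ Int
z : Int
  unify b -> Int ~ Int -> c
  unify b ~ Int
  unify Int ~ c
_ _ : Int
  unify Int ~ Int
  unify Int ~ Bool
  FAIL: mismatch Int ~ Bool

Answer: 1.1.0.0.0 : 8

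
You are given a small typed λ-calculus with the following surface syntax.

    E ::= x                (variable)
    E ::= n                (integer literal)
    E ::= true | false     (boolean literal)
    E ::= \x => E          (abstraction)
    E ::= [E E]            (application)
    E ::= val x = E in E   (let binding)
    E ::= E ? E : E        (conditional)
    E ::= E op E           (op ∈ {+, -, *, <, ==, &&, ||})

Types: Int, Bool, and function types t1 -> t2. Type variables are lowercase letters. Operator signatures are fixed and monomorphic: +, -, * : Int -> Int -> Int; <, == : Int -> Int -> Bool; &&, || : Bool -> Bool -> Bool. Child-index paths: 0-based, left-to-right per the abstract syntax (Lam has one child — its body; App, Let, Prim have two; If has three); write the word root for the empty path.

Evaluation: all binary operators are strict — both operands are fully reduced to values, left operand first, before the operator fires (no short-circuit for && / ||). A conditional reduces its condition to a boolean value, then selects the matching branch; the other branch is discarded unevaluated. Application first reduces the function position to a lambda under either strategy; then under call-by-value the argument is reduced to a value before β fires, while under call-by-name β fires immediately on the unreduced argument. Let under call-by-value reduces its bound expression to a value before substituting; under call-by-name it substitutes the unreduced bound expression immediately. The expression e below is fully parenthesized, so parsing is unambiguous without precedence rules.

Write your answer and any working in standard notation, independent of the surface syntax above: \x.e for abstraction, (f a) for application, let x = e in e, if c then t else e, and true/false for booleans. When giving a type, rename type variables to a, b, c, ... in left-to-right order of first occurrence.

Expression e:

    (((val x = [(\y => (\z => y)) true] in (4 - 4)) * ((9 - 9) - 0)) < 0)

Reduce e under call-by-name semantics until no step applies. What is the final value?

Working:
step 0: (((let x = ((\y.(\z.y)) true) in (4 - 4)) * ((9 - 9) - 0)) < 0)
step 1: [let@0.0] (((4 - 4) * ((9 - 9) - 0)) < 0)
step 2: [delta@0.0] ((0 * ((9 - 9) - 0)) < 0)
step 3: [delta@0.1.0] ((0 * (0 - 0)) < 0)
step 4: [delta@0.1] ((0 * 0) < 0)
step 5: [delta@0] (0 < 0)
step 6: [delta@root] false

Answer: false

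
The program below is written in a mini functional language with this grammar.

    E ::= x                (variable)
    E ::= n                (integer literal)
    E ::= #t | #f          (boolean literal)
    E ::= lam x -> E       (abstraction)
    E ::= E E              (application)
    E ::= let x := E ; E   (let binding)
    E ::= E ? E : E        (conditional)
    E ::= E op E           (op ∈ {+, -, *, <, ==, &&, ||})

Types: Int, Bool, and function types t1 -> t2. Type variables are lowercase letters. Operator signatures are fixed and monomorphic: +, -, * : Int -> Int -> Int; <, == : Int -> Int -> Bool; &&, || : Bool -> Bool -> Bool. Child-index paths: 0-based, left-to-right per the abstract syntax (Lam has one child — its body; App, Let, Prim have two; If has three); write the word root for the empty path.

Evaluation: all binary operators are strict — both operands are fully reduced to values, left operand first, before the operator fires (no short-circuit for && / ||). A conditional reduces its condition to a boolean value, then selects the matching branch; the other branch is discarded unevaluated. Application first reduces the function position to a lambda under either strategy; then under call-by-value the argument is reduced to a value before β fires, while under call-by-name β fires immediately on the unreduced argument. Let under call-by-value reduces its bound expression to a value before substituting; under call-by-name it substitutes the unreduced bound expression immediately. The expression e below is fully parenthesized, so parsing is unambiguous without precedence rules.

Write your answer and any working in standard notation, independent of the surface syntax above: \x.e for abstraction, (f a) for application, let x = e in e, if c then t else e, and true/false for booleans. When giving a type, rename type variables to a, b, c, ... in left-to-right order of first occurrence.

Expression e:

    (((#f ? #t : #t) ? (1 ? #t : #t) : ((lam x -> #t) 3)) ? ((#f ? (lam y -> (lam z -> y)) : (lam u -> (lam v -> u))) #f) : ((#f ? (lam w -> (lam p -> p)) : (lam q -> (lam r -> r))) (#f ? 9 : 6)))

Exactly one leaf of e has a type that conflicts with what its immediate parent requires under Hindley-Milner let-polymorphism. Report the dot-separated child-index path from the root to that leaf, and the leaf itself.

Working:
  unify Bool ~ Bool
  unify Bool ~ Bool
  unify Bool ~ Bool
  unify Int ~ Bool
  FAIL: mismatch Int ~ Bool

Answer: 0.1.0 : 1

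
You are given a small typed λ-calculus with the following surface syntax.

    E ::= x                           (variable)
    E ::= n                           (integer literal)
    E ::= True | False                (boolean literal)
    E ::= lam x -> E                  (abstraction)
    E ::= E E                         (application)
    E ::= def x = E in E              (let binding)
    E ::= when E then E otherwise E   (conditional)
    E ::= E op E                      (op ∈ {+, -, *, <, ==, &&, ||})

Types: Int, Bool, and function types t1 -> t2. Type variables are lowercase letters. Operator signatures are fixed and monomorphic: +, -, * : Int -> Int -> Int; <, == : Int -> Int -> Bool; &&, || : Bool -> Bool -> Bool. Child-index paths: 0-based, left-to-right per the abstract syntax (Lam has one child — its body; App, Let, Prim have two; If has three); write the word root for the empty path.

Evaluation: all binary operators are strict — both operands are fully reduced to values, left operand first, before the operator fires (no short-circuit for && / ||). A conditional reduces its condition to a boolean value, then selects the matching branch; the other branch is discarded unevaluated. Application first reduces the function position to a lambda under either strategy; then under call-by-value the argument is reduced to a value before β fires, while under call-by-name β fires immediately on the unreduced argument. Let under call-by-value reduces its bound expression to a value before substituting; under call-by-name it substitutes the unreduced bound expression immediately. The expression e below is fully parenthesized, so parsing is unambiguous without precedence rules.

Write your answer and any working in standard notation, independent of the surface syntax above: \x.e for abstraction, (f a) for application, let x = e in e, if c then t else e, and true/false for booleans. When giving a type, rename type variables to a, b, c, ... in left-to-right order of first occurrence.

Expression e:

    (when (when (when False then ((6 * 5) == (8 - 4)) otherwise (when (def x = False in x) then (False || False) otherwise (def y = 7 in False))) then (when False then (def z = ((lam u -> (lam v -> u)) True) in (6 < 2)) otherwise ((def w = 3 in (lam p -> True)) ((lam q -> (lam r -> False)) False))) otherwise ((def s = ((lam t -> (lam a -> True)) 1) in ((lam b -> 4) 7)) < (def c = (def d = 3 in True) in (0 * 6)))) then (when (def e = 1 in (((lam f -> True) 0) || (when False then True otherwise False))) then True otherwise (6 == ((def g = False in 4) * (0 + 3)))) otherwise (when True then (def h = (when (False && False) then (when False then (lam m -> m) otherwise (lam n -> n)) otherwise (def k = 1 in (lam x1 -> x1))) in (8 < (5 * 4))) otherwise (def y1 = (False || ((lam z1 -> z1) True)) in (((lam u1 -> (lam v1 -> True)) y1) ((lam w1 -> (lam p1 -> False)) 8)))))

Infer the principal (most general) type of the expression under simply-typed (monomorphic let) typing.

Trace:
  unify Bool ~ Bool
  unify Int ~ Int
  unify Int ~ Int
  unify Int ~ Int
  unify Int ~ Int
  unify Int ~ Int
  unify Int ~ Int
let x : Bool
x : Bool
  unify Bool ~ Bool
  unify Bool ~ Bool
  unify Bool ~ Bool
let y : Int
  unify Bool ~ Bool
  unify Bool ~ Bool
  unify Bool ~ Bool
  unify Bool ~ Bool
u : a
\v._ : b -> a
\u._ : a -> b -> a
  unify a -> b -> a ~ Bool -> c
  unify a ~ Bool
  unify b -> Bool ~ c
_ _ : b -> Bool
let z : b -> Bool
  unify Int ~ Int
  unify Int ~ Int
let w : Int
\p._ : d -> Bool
\r._ : f -> Bool
\q._ : e -> f -> Bool
  unify e -> f -> Bool ~ Bool -> g
  unify e ~ Bool
  unify f -> Bool ~ g
_ _ : f -> Bool
  unify d -> Bool ~ (f -> Bool) -> h
  unify d ~ f -> Bool
  unify Bool ~ h
_ _ : Bool
  unify Bool ~ Bool
\a._ : j -> Bool
\t._ : i -> j -> Bool
  unify i -> j -> Bool ~ Int -> k
  unify i ~ Int
  unify j -> Bool ~ k
_ _ : j -> Bool
let s : j -> Bool
\b._ : l -> Int
  unify l -> Int ~ Int -> m
  unify l ~ Int
  unify Int ~ m
_ _ : Int
  unify Int ~ Int
let d : Int
let c : Bool
  unify Int ~ Int
  unify Int ~ Int
  unify Int ~ Int
  unify Bool ~ Bool
  unify Bool ~ Bool
let e : Int
\f._ : n -> Bool
  unify n -> Bool ~ Int -> o
  unify n ~ Int
  unify Bool ~ o
_ _ : Bool
  unify Bool ~ Bool
  unify Bool ~ Bool
  unify Bool ~ Bool
  unify Bool ~ Bool
  unify Bool ~ Bool
  unify Int ~ Int
let g : Bool
  unify Int ~ Int
  unify Int ~ Int
  unify Int ~ Int
  unify Int ~ Int
  unify Int ~ Int
  unify Bool ~ Bool
  unify Bool ~ Bool
  unify Bool ~ Bool
  unify Bool ~ Bool
  unify Bool ~ Bool
  unify Bool ~ Bool
m : p
\m._ : p -> p
n : q
\n._ : q -> q
  unify p -> p ~ q -> q
  unify p ~ q
  unify q ~ q
let k : Int
x1 : r
\x1._ : r -> r
  unify q -> q ~ r -> r
  unify q ~ r
  unify r ~ r
let h : r -> r
  unify Int ~ Int
  unify Int ~ Int
  unify Int ~ Int
  unify Int ~ Int
  unify Bool ~ Bool
z1 : s
\z1._ : s -> s
  unify s -> s ~ Bool -> t
  unify s ~ Bool
  unify Bool ~ t
_ _ : Bool
  unify Bool ~ Bool
let y1 : Bool
\v1._ : v -> Bool
\u1._ : u -> v -> Bool
y1 : Bool
  unify u -> v -> Bool ~ Bool -> w
  unify u ~ Bool
  unify v -> Bool ~ w
_ _ : v -> Bool
\p1._ : y -> Bool
\w1._ : x -> y -> Bool
  unify x -> y -> Bool ~ Int -> z
  unify x ~ Int
  unify y -> Bool ~ z
_ _ : y -> Bool
  unify v -> Bool ~ (y -> Bool) -> t26
  unify v ~ y -> Bool
  unify Bool ~ t26
_ _ : Bool
  unify Bool ~ Bool
  unify Bool ~ Bool

Answer: Bool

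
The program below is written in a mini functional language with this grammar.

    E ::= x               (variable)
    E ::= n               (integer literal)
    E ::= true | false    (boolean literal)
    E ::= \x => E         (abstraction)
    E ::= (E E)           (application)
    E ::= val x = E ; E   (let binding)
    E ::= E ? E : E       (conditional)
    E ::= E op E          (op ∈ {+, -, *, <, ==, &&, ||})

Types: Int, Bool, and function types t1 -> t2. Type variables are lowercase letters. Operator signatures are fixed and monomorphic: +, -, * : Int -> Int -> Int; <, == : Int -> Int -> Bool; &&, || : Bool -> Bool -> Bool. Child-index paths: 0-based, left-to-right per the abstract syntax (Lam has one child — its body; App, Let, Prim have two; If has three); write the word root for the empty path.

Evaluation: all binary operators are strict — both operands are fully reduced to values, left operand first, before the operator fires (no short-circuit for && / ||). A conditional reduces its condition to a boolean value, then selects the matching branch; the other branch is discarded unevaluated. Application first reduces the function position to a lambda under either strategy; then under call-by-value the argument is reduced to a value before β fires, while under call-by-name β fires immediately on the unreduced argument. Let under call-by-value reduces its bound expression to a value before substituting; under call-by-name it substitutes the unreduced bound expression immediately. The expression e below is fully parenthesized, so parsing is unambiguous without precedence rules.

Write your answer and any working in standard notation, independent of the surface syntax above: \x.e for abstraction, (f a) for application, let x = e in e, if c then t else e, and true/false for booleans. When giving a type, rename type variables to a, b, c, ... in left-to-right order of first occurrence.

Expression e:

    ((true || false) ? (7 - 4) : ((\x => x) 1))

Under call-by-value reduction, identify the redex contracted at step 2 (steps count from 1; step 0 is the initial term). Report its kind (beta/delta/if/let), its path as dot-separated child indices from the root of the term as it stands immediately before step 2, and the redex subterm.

Trace:
step 0: (if (true || false) then (7 - 4) else ((\x.x) 1))
step 1: [delta@0] (if true then (7 - 4) else ((\x.x) 1))
step 2: [if@root] (7 - 4)

Answer: if at root : (if true then (7 - 4) else ((\x.x) 1))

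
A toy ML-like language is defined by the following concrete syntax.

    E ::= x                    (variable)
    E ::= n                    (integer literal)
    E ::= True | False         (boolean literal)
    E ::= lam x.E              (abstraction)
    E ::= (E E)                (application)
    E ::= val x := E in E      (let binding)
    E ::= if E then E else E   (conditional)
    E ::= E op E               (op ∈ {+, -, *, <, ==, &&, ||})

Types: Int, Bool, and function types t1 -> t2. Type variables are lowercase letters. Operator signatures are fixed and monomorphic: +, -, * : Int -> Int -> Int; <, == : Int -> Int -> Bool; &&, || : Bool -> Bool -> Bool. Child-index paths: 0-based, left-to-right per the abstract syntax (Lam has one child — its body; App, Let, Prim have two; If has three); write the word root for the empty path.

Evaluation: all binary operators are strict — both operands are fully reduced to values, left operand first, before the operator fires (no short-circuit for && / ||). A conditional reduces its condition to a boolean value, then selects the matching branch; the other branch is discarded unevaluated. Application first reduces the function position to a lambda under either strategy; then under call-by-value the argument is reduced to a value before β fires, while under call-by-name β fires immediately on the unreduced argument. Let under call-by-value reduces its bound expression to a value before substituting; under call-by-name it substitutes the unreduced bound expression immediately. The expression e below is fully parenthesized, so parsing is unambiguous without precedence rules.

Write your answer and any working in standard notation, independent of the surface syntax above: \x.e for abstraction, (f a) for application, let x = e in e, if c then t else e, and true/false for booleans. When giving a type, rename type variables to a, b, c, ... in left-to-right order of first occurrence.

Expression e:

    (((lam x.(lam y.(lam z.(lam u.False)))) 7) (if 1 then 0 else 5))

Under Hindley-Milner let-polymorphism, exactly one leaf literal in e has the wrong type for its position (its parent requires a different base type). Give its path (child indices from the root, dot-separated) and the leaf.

Trace:
\u._ : d -> Bool
\z._ : c -> d -> Bool
\y._ : b -> c -> d -> Bool
\x._ : a -> b -> c -> d -> Bool
  unify a -> b -> c -> d -> Bool ~ Int -> e
  unify a ~ Int
  unify b -> c -> d -> Bool ~ e
_ _ : b -> c -> d -> Bool
  unify Int ~ Bool
  FAIL: mismatch Int ~ Bool

Answer: 1.0 : 1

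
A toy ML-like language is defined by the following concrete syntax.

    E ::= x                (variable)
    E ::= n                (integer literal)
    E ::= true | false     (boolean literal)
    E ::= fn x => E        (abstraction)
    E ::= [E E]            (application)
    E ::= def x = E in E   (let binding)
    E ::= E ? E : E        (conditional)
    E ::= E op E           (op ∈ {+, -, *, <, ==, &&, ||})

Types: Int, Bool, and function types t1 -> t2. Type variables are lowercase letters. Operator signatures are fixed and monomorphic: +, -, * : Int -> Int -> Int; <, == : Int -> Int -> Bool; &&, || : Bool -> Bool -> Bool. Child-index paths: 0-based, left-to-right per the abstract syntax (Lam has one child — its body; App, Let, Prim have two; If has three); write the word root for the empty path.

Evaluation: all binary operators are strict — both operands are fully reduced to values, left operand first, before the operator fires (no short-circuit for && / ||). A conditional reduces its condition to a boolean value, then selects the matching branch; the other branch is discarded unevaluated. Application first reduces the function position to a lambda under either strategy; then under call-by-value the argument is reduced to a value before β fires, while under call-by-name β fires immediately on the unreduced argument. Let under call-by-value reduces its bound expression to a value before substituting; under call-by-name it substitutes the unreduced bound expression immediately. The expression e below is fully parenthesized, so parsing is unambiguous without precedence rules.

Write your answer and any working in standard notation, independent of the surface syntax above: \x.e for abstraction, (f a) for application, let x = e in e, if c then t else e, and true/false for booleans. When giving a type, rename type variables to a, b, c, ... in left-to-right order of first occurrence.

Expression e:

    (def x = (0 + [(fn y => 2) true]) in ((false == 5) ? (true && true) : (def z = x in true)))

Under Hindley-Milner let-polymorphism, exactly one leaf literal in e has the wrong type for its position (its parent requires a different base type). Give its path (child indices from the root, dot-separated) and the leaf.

Answer: 1.0.0 : false

Working:
  unify Int ~ Int
\y._ : a -> Int
  unify a -> Int ~ Bool -> b
  unify a ~ Bool
  unify Int ~ b
_ _ : Int
  unify Int ~ Int
let x : Int
  unify Bool ~ Int
  FAIL: mismatch Bool ~ Int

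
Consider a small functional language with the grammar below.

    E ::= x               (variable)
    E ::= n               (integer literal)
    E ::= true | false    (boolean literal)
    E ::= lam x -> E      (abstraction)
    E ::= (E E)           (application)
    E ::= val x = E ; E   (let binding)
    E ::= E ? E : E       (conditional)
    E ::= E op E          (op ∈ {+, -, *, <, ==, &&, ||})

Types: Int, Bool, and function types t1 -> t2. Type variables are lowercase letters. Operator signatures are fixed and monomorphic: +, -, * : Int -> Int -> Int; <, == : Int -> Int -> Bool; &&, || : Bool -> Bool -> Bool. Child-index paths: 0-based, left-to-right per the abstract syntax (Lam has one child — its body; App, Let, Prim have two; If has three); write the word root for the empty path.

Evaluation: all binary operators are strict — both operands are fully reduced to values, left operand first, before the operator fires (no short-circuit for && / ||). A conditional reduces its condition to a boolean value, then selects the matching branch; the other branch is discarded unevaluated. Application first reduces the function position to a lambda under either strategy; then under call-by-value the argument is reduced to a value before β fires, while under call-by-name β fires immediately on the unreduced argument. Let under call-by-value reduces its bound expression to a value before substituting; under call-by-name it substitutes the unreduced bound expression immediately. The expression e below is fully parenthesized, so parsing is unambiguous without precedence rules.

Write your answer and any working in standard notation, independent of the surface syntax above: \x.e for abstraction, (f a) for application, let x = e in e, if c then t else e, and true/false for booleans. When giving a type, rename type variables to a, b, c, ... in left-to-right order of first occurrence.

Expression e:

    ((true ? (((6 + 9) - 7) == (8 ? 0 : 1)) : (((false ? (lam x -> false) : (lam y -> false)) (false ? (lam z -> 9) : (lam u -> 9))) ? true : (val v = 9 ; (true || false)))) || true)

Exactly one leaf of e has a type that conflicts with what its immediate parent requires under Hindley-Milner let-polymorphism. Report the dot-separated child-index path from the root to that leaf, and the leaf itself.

Trace:
  unify Bool ~ Bool
  unify Int ~ Int
  unify Int ~ Int
  unify Int ~ Int
  unify Int ~ Int
  unify Int ~ Int
  unify Int ~ Bool
  FAIL: mismatch Int ~ Bool

Answer: 0.1.1.0 : 8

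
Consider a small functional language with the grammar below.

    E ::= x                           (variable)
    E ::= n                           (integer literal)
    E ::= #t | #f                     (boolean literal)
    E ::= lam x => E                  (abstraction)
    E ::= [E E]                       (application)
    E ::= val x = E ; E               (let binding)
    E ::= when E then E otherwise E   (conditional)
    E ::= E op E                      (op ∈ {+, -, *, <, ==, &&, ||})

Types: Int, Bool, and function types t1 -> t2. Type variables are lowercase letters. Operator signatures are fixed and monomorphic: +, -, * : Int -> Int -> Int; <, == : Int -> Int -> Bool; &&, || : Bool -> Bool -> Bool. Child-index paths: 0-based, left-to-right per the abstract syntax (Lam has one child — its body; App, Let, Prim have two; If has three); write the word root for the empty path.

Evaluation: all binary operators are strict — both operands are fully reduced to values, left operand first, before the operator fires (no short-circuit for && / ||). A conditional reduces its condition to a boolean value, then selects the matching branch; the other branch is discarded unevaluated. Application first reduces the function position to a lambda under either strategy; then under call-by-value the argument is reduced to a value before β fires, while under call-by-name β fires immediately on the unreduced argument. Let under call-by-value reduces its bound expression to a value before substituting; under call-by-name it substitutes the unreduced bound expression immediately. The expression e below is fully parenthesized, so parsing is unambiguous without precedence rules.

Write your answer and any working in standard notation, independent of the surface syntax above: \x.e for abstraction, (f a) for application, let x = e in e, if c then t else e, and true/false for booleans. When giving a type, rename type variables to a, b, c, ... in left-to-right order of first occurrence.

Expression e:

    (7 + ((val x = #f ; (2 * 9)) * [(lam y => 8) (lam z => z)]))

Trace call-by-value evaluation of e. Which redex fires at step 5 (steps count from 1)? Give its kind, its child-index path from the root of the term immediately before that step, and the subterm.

Derivation:
step 0: (7 + ((let x = false in (2 * 9)) * ((\y.8) (\z.z))))
step 1: [let@1.0] (7 + ((2 * 9) * ((\y.8) (\z.z))))
step 2: [delta@1.0] (7 + (18 * ((\y.8) (\z.z))))
step 3: [beta@1.1] (7 + (18 * 8))
step 4: [delta@1] (7 + 144)
step 5: [delta@root] 151

Answer: delta at root : (7 + 144)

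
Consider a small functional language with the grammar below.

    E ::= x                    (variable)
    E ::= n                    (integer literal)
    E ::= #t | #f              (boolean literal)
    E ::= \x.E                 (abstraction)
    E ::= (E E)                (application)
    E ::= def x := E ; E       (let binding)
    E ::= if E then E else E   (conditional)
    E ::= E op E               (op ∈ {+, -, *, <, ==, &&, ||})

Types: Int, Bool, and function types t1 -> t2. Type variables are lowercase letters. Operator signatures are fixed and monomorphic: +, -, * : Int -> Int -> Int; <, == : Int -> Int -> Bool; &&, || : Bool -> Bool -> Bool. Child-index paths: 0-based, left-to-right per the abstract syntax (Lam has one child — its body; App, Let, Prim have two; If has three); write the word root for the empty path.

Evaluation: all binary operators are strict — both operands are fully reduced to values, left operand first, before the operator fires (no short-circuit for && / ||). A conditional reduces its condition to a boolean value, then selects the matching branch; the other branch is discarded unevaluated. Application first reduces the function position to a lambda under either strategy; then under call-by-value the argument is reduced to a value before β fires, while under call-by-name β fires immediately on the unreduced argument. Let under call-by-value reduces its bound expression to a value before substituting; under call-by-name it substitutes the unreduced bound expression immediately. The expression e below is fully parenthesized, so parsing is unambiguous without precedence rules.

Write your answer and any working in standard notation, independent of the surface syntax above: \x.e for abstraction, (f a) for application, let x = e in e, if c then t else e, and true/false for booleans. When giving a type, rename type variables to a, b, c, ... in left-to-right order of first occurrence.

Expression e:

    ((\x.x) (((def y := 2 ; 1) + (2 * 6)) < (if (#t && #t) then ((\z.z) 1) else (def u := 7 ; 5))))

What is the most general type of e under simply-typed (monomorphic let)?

Trace:
x : a
\x._ : a -> a
let y : Int
  unify Int ~ Int
  unify Int ~ Int
  unify Int ~ Int
  unify Int ~ Int
  unify Int ~ Int
  unify Bool ~ Bool
  unify Bool ~ Bool
  unify Bool ~ Bool
z : b
\z._ : b -> b
  unify b -> b ~ Int -> c
  unify b ~ Int
  unify Int ~ c
_ _ : Int
let u : Int
  unify Int ~ Int
  unify Int ~ Int
  unify a -> a ~ Bool -> d
  unify a ~ Bool
  unify Bool ~ d
_ _ : Bool

Answer: Bool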